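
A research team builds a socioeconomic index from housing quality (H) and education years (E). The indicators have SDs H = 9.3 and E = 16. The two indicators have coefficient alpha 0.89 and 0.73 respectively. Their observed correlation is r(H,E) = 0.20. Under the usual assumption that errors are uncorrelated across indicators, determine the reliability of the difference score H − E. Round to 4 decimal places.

0.7221

Var(H−E) = 9.3² + 16² − 2·9.3·16·0.20 = 342.49 − 59.52 = 282.97.
Because errors are independent across components, Cov(Tᵢ,Tⱼ) = Cov(Xᵢ,Xⱼ); the off-diagonal part of the true-score variance is the same as above.
True-score variance = [9.3²·0.89 + 16²·0.73] − 59.52 = 263.856 − 59.52 = 204.336.
Reliability = 204.336 / 282.97 = 0.7221.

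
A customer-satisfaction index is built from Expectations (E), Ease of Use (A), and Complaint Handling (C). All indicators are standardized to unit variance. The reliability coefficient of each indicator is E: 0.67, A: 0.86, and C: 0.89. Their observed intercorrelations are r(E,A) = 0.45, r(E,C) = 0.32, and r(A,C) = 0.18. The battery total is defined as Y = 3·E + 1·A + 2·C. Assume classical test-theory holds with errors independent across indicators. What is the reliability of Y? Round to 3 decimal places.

0.833

Var(Y) = 3² + 1 + 2² + 2·[3·0.45 + 6·0.32 + 2·0.18] = 14 + 7.26 = 21.26.
Because errors are independent across components, Cov(Tᵢ,Tⱼ) = Cov(Xᵢ,Xⱼ); the off-diagonal part of the true-score variance is the same as above.
True-score variance = [3²·0.67 + 0.86 + 2²·0.89] + 7.26 = 10.45 + 7.26 = 17.71.
Reliability = 17.71 / 21.26 = 0.833.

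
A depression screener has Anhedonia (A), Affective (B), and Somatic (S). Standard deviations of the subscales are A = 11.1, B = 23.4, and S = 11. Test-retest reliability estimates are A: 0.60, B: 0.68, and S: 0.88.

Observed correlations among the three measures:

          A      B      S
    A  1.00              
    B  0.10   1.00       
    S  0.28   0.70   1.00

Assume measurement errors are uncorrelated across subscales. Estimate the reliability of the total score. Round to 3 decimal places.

0.812

Var(A+B+S) = 11.1² + 23.4² + 11² + 2·[11.1·23.4·0.10 + 11.1·11·0.28 + 23.4·11·0.70] = 791.77 + 480.684 = 1272.45.
Under uncorrelated errors the observed covariances equal the true-score covariances, so only the own-variance terms attenuate.
True-score variance = [11.1²·0.60 + 23.4²·0.68 + 11²·0.88] + 480.684 = 552.747 + 480.684 = 1033.43.
Reliability = 1033.43 / 1272.45 = 0.812.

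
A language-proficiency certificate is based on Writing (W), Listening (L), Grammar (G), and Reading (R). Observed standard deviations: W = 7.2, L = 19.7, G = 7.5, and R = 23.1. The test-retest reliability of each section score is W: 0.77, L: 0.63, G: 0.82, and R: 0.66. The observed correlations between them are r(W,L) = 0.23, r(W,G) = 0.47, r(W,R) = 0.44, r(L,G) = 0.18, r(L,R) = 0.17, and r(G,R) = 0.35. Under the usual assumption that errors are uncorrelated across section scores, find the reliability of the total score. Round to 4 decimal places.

0.7859

Var(W+L+G+R) = 7.2² + 19.7² + 7.5² + 23.1² + 2·[7.2·19.7·0.23 + 7.2·7.5·0.47 + 7.2·23.1·0.44 + 19.7·7.5·0.18 + 19.7·23.1·0.17 + 7.5·23.1·0.35] = 1029.79 + 591.557 = 1621.35.
Because errors are independent across components, Cov(Tᵢ,Tⱼ) = Cov(Xᵢ,Xⱼ); the off-diagonal part of the true-score variance is the same as above.
True-score variance = [7.2²·0.77 + 19.7²·0.63 + 7.5²·0.82 + 23.1²·0.66] + 591.557 = 682.721 + 591.557 = 1274.28.
Reliability = 1274.28 / 1621.35 = 0.7859.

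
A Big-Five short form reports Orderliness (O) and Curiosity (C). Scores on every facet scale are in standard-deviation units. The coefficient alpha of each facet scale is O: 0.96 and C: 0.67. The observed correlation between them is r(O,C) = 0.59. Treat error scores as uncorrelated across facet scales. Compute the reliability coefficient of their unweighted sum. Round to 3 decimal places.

Var(O+C) = 2 + 2·[0.59] = 2 + 1.18 = 3.18.
With uncorrelated errors the cross-covariances are all true-score covariance, so they carry over unchanged; only the diagonal terms shrink to ρᵢσᵢ².
True-score variance = [0.96 + 0.67] + 1.18 = 1.63 + 1.18 = 2.81.
Reliability = 2.81 / 3.18 = 0.884.

0.884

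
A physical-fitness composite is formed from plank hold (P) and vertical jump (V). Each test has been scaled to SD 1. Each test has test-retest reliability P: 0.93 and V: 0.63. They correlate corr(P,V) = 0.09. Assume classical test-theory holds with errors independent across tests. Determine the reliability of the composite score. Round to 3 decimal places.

0.798

Var(P+V) = 2 + 2·[0.09] = 2 + 0.18 = 2.18.
With uncorrelated errors the cross-covariances are all true-score covariance, so they carry over unchanged; only the diagonal terms shrink to ρᵢσᵢ².
True-score variance = [0.93 + 0.63] + 0.18 = 1.56 + 0.18 = 1.74.
Reliability = 1.74 / 2.18 = 0.798.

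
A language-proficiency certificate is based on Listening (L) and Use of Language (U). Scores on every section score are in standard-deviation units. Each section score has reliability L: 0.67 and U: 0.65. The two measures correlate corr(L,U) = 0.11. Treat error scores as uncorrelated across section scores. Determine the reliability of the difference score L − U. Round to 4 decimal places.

0.6180

Var(L−U) = 1 + 1 − 2·0.11 = 2 − 0.22 = 1.78.
Because errors are independent across components, Cov(Tᵢ,Tⱼ) = Cov(Xᵢ,Xⱼ); the off-diagonal part of the true-score variance is the same as above.
True-score variance = [0.67 + 0.65] − 0.22 = 1.32 − 0.22 = 1.1.
Reliability = 1.1 / 1.78 = 0.6180.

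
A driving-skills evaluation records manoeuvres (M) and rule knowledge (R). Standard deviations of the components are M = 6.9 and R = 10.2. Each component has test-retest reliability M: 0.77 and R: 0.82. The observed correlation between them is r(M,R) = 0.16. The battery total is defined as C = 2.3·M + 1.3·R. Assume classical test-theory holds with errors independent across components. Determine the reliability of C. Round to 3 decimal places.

0.819

Var(C) = 2.3²·6.9² + 1.3²·10.2² + 2·[2.99·6.9·10.2·0.16] = 427.685 + 67.3396 = 495.024.
Because errors are independent across components, Cov(Tᵢ,Tⱼ) = Cov(Xᵢ,Xⱼ); the off-diagonal part of the true-score variance is the same as above.
True-score variance = [2.3²·6.9²·0.77 + 1.3²·10.2²·0.82] + 67.3396 = 338.108 + 67.3396 = 405.448.
Reliability = 405.448 / 495.024 = 0.819.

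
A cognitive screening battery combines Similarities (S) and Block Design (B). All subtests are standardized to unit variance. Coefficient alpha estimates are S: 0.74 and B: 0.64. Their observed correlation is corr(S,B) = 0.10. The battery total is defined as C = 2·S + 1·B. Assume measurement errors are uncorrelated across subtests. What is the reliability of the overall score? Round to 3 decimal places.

0.741

Var(C) = 2² + 1 + 2·[2·0.10] = 5 + 0.4 = 5.4.
Because errors are independent across components, Cov(Tᵢ,Tⱼ) = Cov(Xᵢ,Xⱼ); the off-diagonal part of the true-score variance is the same as above.
True-score variance = [2²·0.74 + 0.64] + 0.4 = 3.6 + 0.4 = 4.
Reliability = 4 / 5.4 = 0.741.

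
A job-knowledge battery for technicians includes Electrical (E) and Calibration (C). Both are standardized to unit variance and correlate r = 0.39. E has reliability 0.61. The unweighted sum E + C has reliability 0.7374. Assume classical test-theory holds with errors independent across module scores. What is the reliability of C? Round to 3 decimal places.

Var(E+C) = 2 + 2·0.39 = 2.780.
True-score variance = ρ_E + ρ_C + 2·0.39, so 0.7374 = (0.61 + ρ_C + 0.78) / 2.780.
ρ_C = 0.7374·2.780 − 0.61 − 0.78 = 0.660.

0.660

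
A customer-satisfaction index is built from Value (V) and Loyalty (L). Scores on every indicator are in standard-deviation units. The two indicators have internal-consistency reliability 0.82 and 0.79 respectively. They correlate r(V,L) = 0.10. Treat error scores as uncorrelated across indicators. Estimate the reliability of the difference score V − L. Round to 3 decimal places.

Var(V−L) = 1 + 1 − 2·0.10 = 2 − 0.2 = 1.8.
Because errors are independent across components, Cov(Tᵢ,Tⱼ) = Cov(Xᵢ,Xⱼ); the off-diagonal part of the true-score variance is the same as above.
True-score variance = [0.82 + 0.79] − 0.2 = 1.61 − 0.2 = 1.41.
Reliability = 1.41 / 1.8 = 0.783.

0.783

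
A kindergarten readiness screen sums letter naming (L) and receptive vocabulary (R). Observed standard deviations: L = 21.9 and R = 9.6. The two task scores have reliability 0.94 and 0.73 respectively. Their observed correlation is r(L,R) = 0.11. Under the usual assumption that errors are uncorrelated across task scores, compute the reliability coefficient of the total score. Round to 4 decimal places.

0.9132

Var(L+R) = 21.9² + 9.6² + 2·[21.9·9.6·0.11] = 571.77 + 46.2528 = 618.023.
With uncorrelated errors the cross-covariances are all true-score covariance, so they carry over unchanged; only the diagonal terms shrink to ρᵢσᵢ².
True-score variance = [21.9²·0.94 + 9.6²·0.73] + 46.2528 = 518.11 + 46.2528 = 564.363.
Reliability = 564.363 / 618.023 = 0.9132.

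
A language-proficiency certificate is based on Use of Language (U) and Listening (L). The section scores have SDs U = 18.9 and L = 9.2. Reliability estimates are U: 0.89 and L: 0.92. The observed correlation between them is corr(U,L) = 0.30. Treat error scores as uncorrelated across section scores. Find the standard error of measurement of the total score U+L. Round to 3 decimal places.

Var(total) = 441.85 + 104.328 = 546.178.
True-score variance = 395.786 + 104.328 = 500.114, so reliability = 0.9157.
Error variance = 546.178 − 500.114 = 46.0643; SEM = √46.0643 = 6.787.

6.787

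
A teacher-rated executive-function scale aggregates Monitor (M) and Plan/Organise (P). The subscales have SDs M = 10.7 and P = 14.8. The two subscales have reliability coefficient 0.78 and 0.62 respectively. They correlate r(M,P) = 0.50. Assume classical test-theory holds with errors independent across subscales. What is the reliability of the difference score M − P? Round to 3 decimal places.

0.381

Var(M−P) = 10.7² + 14.8² − 2·10.7·14.8·0.50 = 333.53 − 158.36 = 175.17.
Because errors are independent across components, Cov(Tᵢ,Tⱼ) = Cov(Xᵢ,Xⱼ); the off-diagonal part of the true-score variance is the same as above.
True-score variance = [10.7²·0.78 + 14.8²·0.62] − 158.36 = 225.107 − 158.36 = 66.747.
Reliability = 66.747 / 175.17 = 0.381.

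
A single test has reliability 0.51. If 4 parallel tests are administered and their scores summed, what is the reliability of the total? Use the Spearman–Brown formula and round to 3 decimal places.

0.806

ρ_k = kρ / (1 + (k−1)ρ) = 4·0.51 / (1 + 3·0.51) = 2.040 / 2.530 = 0.806.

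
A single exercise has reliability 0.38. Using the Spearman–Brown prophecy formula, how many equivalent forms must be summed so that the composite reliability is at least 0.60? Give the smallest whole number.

k ≥ ρ*(1−ρ₁)/(ρ₁(1−ρ*)) = 0.60·0.62 / (0.38·0.40) = 2.447.
Smallest integer k = 3.

3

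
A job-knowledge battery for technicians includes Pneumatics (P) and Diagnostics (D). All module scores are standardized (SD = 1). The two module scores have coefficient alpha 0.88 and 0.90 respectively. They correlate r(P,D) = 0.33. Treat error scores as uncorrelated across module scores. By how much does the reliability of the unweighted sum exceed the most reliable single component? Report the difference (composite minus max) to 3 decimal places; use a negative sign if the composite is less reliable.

Var(sum) = 2 + 0.66 = 2.66; true-score variance = 1.78 + 0.66 = 2.44; composite reliability = 0.9173.
Max component reliability = 0.9000.
Difference = 0.9173 − 0.9000 = 0.017.

0.017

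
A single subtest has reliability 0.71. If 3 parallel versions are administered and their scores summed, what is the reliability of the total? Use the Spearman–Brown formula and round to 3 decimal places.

ρ_k = kρ / (1 + (k−1)ρ) = 3·0.71 / (1 + 2·0.71) = 2.130 / 2.420 = 0.880.

0.880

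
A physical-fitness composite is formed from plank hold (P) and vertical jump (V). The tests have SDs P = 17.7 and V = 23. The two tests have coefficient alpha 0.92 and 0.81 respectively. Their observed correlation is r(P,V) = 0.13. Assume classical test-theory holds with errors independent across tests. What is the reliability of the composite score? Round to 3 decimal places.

Var(P+V) = 17.7² + 23² + 2·[17.7·23·0.13] = 842.29 + 105.846 = 948.136.
Because errors are independent across components, Cov(Tᵢ,Tⱼ) = Cov(Xᵢ,Xⱼ); the off-diagonal part of the true-score variance is the same as above.
True-score variance = [17.7²·0.92 + 23²·0.81] + 105.846 = 716.717 + 105.846 = 822.563.
Reliability = 822.563 / 948.136 = 0.868.

0.868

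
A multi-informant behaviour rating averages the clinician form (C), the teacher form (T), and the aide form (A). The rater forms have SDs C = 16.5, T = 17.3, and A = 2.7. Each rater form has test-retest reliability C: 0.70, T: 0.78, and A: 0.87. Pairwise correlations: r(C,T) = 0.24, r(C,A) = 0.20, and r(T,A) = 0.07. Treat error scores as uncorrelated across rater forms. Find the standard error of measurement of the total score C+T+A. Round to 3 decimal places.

12.185

Var(total) = 578.83 + 161.375 = 740.205.
True-score variance = 430.364 + 161.375 = 591.739, so reliability = 0.7994.
Error variance = 740.205 − 591.739 = 148.466; SEM = √148.466 = 12.185.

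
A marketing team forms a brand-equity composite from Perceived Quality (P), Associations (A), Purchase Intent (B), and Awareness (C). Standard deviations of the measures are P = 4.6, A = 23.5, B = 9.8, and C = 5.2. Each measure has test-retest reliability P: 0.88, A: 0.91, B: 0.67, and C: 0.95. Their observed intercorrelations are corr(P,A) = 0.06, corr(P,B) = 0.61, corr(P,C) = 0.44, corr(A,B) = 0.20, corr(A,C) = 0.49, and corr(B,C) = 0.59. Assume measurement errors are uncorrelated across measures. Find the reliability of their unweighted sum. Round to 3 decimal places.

0.919

Var(P+A+B+C) = 4.6² + 23.5² + 9.8² + 5.2² + 2·[4.6·23.5·0.06 + 4.6·9.8·0.61 + 4.6·5.2·0.44 + 23.5·9.8·0.20 + 23.5·5.2·0.49 + 9.8·5.2·0.59] = 696.49 + 361.028 = 1057.52.
Under uncorrelated errors the observed covariances equal the true-score covariances, so only the own-variance terms attenuate.
True-score variance = [4.6²·0.88 + 23.5²·0.91 + 9.8²·0.67 + 5.2²·0.95] + 361.028 = 611.203 + 361.028 = 972.231.
Reliability = 972.231 / 1057.52 = 0.919.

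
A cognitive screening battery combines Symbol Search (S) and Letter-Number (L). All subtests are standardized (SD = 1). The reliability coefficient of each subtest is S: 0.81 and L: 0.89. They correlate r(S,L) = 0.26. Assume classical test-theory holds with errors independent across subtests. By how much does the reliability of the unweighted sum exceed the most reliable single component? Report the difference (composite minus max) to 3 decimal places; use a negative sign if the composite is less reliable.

Var(sum) = 2 + 0.52 = 2.52; true-score variance = 1.7 + 0.52 = 2.22; composite reliability = 0.8810.
Max component reliability = 0.8900.
Difference = 0.8810 − 0.8900 = -0.009.

-0.009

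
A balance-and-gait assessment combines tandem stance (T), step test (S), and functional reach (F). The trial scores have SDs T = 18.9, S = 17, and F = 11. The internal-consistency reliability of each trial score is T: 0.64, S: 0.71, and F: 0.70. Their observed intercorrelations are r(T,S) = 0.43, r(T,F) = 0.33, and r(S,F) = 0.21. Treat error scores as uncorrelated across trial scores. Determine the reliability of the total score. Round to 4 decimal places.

0.8025

Var(T+S+F) = 18.9² + 17² + 11² + 2·[18.9·17·0.43 + 18.9·11·0.33 + 17·11·0.21] = 767.21 + 492.072 = 1259.28.
With uncorrelated errors the cross-covariances are all true-score covariance, so they carry over unchanged; only the diagonal terms shrink to ρᵢσᵢ².
True-score variance = [18.9²·0.64 + 17²·0.71 + 11²·0.70] + 492.072 = 518.504 + 492.072 = 1010.58.
Reliability = 1010.58 / 1259.28 = 0.8025.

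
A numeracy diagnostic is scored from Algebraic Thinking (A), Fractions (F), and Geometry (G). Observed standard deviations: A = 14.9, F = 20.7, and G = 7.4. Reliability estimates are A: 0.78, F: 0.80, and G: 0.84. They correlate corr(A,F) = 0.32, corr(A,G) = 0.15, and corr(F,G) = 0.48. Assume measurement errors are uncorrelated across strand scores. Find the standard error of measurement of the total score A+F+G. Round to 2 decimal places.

11.97

Var(total) = 705.26 + 377.526 = 1082.79.
True-score variance = 561.958 + 377.526 = 939.484, so reliability = 0.8677.
Error variance = 1082.79 − 939.484 = 143.302; SEM = √143.302 = 11.97.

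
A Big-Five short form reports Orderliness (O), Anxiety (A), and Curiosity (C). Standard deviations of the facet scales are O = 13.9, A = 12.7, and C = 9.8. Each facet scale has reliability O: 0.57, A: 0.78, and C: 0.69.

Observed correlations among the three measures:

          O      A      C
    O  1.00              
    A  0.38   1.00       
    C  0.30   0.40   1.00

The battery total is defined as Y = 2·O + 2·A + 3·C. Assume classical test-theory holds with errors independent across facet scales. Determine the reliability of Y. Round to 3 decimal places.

0.810

Var(Y) = 2²·13.9² + 2²·12.7² + 3²·9.8² + 2·[4·13.9·12.7·0.38 + 6·13.9·9.8·0.30 + 6·12.7·9.8·0.40] = 2282.36 + 1624.45 = 3906.81.
Under uncorrelated errors the observed covariances equal the true-score covariances, so only the own-variance terms attenuate.
True-score variance = [2²·13.9²·0.57 + 2²·12.7²·0.78 + 3²·9.8²·0.69] + 1624.45 = 1540.15 + 1624.45 = 3164.6.
Reliability = 3164.6 / 3906.81 = 0.810.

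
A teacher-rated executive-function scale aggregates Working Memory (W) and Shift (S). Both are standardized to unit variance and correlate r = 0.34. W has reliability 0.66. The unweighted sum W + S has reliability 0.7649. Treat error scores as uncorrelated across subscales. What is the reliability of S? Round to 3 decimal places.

Var(W+S) = 2 + 2·0.34 = 2.680.
True-score variance = ρ_W + ρ_S + 2·0.34, so 0.7649 = (0.66 + ρ_S + 0.68) / 2.680.
ρ_S = 0.7649·2.680 − 0.66 − 0.68 = 0.710.

0.710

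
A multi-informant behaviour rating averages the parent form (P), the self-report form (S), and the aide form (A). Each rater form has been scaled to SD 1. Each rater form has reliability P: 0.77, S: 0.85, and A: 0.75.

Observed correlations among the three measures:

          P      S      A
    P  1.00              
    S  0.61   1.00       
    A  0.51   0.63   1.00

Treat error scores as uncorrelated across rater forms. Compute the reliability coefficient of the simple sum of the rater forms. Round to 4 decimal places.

0.9031

Var(P+S+A) = 3 + 2·[0.61 + 0.51 + 0.63] = 3 + 3.5 = 6.5.
Because errors are independent across components, Cov(Tᵢ,Tⱼ) = Cov(Xᵢ,Xⱼ); the off-diagonal part of the true-score variance is the same as above.
True-score variance = [0.77 + 0.85 + 0.75] + 3.5 = 2.37 + 3.5 = 5.87.
Reliability = 5.87 / 6.5 = 0.9031.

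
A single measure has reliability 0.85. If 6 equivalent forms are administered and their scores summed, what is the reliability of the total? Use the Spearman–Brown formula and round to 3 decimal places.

ρ_k = kρ / (1 + (k−1)ρ) = 6·0.85 / (1 + 5·0.85) = 5.100 / 5.250 = 0.971.

0.971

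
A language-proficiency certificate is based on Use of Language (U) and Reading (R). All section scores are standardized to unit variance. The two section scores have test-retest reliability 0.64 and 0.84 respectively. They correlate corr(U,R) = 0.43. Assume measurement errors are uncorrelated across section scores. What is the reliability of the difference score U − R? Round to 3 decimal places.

Var(U−R) = 1 + 1 − 2·0.43 = 2 − 0.86 = 1.14.
Under uncorrelated errors the observed covariances equal the true-score covariances, so only the own-variance terms attenuate.
True-score variance = [0.64 + 0.84] − 0.86 = 1.48 − 0.86 = 0.62.
Reliability = 0.62 / 1.14 = 0.544.

0.544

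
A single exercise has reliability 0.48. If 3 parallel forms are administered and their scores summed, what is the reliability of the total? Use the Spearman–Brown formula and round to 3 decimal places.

0.735

ρ_k = kρ / (1 + (k−1)ρ) = 3·0.48 / (1 + 2·0.48) = 1.440 / 1.960 = 0.735.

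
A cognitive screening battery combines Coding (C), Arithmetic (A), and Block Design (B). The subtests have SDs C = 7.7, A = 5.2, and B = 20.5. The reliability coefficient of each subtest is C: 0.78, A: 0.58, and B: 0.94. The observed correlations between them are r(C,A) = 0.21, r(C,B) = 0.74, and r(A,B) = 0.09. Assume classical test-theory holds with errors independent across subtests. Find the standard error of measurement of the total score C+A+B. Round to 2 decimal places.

Var(total) = 506.58 + 269.623 = 776.203.
True-score variance = 456.964 + 269.623 = 726.587, so reliability = 0.9361.
Error variance = 776.203 − 726.587 = 49.6156; SEM = √49.6156 = 7.04.

7.04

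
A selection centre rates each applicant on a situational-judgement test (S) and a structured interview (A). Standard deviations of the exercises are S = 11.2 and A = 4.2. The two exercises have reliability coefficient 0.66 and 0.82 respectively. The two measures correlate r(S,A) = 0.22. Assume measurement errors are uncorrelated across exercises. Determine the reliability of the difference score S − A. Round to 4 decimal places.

Var(S−A) = 11.2² + 4.2² − 2·11.2·4.2·0.22 = 143.08 − 20.6976 = 122.382.
Under uncorrelated errors the observed covariances equal the true-score covariances, so only the own-variance terms attenuate.
True-score variance = [11.2²·0.66 + 4.2²·0.82] − 20.6976 = 97.2552 − 20.6976 = 76.5576.
Reliability = 76.5576 / 122.382 = 0.6256.

0.6256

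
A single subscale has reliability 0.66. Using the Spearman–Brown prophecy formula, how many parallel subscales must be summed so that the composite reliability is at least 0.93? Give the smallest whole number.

k ≥ ρ*(1−ρ₁)/(ρ₁(1−ρ*)) = 0.93·0.34 / (0.66·0.07) = 6.844.
Smallest integer k = 7.

7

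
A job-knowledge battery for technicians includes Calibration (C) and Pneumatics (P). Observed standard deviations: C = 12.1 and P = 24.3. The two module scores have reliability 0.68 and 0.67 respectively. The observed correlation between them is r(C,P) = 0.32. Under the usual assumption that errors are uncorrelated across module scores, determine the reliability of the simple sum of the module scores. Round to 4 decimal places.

Var(C+P) = 12.1² + 24.3² + 2·[12.1·24.3·0.32] = 736.9 + 188.179 = 925.079.
Under uncorrelated errors the observed covariances equal the true-score covariances, so only the own-variance terms attenuate.
True-score variance = [12.1²·0.68 + 24.3²·0.67] + 188.179 = 495.187 + 188.179 = 683.366.
Reliability = 683.366 / 925.079 = 0.7387.

0.7387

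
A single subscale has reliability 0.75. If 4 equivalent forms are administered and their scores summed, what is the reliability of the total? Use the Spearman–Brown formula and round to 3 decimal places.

0.923

ρ_k = kρ / (1 + (k−1)ρ) = 4·0.75 / (1 + 3·0.75) = 3.000 / 3.250 = 0.923.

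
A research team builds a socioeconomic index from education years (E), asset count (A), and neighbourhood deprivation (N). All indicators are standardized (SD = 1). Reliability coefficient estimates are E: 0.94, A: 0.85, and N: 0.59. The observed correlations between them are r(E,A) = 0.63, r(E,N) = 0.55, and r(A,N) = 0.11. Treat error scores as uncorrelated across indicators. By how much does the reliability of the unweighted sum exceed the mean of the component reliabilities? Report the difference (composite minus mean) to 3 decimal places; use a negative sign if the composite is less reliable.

0.096

Var(sum) = 3 + 2.58 = 5.58; true-score variance = 2.38 + 2.58 = 4.96; composite reliability = 0.8889.
Mean component reliability = 0.7933.
Difference = 0.8889 − 0.7933 = 0.096.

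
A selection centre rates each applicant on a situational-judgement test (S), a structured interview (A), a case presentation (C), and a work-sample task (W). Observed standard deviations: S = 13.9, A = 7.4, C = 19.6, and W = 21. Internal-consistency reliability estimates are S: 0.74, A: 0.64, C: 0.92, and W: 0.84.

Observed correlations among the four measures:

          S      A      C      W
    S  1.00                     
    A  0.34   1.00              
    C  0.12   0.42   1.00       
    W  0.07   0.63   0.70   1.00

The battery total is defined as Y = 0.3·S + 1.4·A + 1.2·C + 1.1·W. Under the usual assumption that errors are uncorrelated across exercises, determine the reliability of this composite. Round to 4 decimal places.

0.9321

Var(Y) = 0.3²·13.9² + 1.4²·7.4² + 1.2²·19.6² + 1.1²·21² + 2·[0.42·13.9·7.4·0.34 + 0.36·13.9·19.6·0.12 + 0.33·13.9·21·0.07 + 1.68·7.4·19.6·0.42 + 1.54·7.4·21·0.63 + 1.32·19.6·21·0.70] = 1211.52 + 1333.26 = 2544.78.
Under uncorrelated errors the observed covariances equal the true-score covariances, so only the own-variance terms attenuate.
True-score variance = [0.3²·13.9²·0.74 + 1.4²·7.4²·0.64 + 1.2²·19.6²·0.92 + 1.1²·21²·0.84] + 1333.26 = 1038.73 + 1333.26 = 2371.98.
Reliability = 2371.98 / 2544.78 = 0.9321.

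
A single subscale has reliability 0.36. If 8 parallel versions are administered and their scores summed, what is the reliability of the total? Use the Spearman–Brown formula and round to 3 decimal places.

0.818

ρ_k = kρ / (1 + (k−1)ρ) = 8·0.36 / (1 + 7·0.36) = 2.880 / 3.520 = 0.818.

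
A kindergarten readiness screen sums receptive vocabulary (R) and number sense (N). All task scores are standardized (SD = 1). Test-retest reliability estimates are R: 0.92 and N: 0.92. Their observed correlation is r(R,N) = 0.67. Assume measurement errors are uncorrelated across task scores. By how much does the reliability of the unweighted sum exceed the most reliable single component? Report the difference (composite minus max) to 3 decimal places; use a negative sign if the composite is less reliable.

0.032

Var(sum) = 2 + 1.34 = 3.34; true-score variance = 1.84 + 1.34 = 3.18; composite reliability = 0.9521.
Max component reliability = 0.9200.
Difference = 0.9521 − 0.9200 = 0.032.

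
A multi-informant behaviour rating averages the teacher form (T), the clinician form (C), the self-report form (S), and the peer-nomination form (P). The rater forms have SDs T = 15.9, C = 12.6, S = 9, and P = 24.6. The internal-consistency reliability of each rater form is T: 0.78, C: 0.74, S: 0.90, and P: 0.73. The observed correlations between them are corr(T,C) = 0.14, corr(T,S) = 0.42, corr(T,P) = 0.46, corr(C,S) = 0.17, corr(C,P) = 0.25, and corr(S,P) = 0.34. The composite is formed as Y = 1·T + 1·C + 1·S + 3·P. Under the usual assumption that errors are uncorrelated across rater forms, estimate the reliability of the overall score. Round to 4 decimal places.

0.8067

Var(Y) = 15.9² + 12.6² + 9² + 3²·24.6² + 2·[15.9·12.6·0.14 + 15.9·9·0.42 + 3·15.9·24.6·0.46 + 12.6·9·0.17 + 3·12.6·24.6·0.25 + 3·9·24.6·0.34] = 5939.01 + 2211 = 8150.01.
With uncorrelated errors the cross-covariances are all true-score covariance, so they carry over unchanged; only the diagonal terms shrink to ρᵢσᵢ².
True-score variance = [15.9²·0.78 + 12.6²·0.74 + 9²·0.90 + 3²·24.6²·0.73] + 2211 = 4363.48 + 2211 = 6574.47.
Reliability = 6574.47 / 8150.01 = 0.8067.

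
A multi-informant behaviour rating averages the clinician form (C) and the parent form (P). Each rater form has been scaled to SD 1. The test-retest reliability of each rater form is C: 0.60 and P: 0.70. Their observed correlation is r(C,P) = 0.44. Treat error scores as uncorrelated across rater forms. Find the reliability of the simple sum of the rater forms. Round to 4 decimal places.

0.7569

Var(C+P) = 2 + 2·[0.44] = 2 + 0.88 = 2.88.
Under uncorrelated errors the observed covariances equal the true-score covariances, so only the own-variance terms attenuate.
True-score variance = [0.60 + 0.70] + 0.88 = 1.3 + 0.88 = 2.18.
Reliability = 2.18 / 2.88 = 0.7569.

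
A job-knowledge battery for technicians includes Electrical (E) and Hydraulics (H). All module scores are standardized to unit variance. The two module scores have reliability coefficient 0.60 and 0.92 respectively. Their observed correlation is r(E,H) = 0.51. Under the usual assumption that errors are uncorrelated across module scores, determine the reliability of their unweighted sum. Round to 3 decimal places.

0.841

Var(E+H) = 2 + 2·[0.51] = 2 + 1.02 = 3.02.
With uncorrelated errors the cross-covariances are all true-score covariance, so they carry over unchanged; only the diagonal terms shrink to ρᵢσᵢ².
True-score variance = [0.60 + 0.92] + 1.02 = 1.52 + 1.02 = 2.54.
Reliability = 2.54 / 3.02 = 0.841.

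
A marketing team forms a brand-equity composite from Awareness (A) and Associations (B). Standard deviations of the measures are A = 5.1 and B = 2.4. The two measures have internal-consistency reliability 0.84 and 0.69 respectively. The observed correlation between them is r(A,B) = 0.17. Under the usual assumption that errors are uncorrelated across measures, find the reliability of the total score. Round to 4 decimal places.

Var(A+B) = 5.1² + 2.4² + 2·[5.1·2.4·0.17] = 31.77 + 4.1616 = 35.9316.
Because errors are independent across components, Cov(Tᵢ,Tⱼ) = Cov(Xᵢ,Xⱼ); the off-diagonal part of the true-score variance is the same as above.
True-score variance = [5.1²·0.84 + 2.4²·0.69] + 4.1616 = 25.8228 + 4.1616 = 29.9844.
Reliability = 29.9844 / 35.9316 = 0.8345.

0.8345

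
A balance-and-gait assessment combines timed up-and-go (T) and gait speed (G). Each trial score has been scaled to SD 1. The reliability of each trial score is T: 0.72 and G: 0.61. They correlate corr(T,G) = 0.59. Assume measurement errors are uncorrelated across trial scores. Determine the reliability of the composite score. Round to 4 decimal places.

0.7893

Var(T+G) = 2 + 2·[0.59] = 2 + 1.18 = 3.18.
With uncorrelated errors the cross-covariances are all true-score covariance, so they carry over unchanged; only the diagonal terms shrink to ρᵢσᵢ².
True-score variance = [0.72 + 0.61] + 1.18 = 1.33 + 1.18 = 2.51.
Reliability = 2.51 / 3.18 = 0.7893.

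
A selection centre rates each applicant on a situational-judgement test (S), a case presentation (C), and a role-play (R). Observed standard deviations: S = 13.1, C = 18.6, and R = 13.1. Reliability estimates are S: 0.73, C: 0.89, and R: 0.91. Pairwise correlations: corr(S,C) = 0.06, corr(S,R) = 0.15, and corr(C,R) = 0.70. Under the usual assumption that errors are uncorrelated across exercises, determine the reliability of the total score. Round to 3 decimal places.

Var(S+C+R) = 13.1² + 18.6² + 13.1² + 2·[13.1·18.6·0.06 + 13.1·13.1·0.15 + 18.6·13.1·0.70] = 689.18 + 421.846 = 1111.03.
Under uncorrelated errors the observed covariances equal the true-score covariances, so only the own-variance terms attenuate.
True-score variance = [13.1²·0.73 + 18.6²·0.89 + 13.1²·0.91] + 421.846 = 589.345 + 421.846 = 1011.19.
Reliability = 1011.19 / 1111.03 = 0.910.

0.910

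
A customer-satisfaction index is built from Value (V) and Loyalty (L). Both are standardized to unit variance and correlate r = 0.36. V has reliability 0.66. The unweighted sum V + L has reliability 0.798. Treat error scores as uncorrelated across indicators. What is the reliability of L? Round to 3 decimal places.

Var(V+L) = 2 + 2·0.36 = 2.720.
True-score variance = ρ_V + ρ_L + 2·0.36, so 0.798 = (0.66 + ρ_L + 0.72) / 2.720.
ρ_L = 0.798·2.720 − 0.66 − 0.72 = 0.791.

0.791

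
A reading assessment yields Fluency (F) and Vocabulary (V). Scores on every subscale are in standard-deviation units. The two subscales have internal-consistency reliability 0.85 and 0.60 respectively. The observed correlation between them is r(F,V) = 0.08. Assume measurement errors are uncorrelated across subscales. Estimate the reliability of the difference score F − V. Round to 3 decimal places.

Var(F−V) = 1 + 1 − 2·0.08 = 2 − 0.16 = 1.84.
Under uncorrelated errors the observed covariances equal the true-score covariances, so only the own-variance terms attenuate.
True-score variance = [0.85 + 0.60] − 0.16 = 1.45 − 0.16 = 1.29.
Reliability = 1.29 / 1.84 = 0.701.

0.701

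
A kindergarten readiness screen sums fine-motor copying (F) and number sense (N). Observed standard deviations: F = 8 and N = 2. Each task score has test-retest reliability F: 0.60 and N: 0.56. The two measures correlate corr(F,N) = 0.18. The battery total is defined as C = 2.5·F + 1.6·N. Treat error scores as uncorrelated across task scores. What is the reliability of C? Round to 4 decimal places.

Var(C) = 2.5²·8² + 1.6²·2² + 2·[4·8·2·0.18] = 410.24 + 23.04 = 433.28.
With uncorrelated errors the cross-covariances are all true-score covariance, so they carry over unchanged; only the diagonal terms shrink to ρᵢσᵢ².
True-score variance = [2.5²·8²·0.60 + 1.6²·2²·0.56] + 23.04 = 245.734 + 23.04 = 268.774.
Reliability = 268.774 / 433.28 = 0.6203.

0.6203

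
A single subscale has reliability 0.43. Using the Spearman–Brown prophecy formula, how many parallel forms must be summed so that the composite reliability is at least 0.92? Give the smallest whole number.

k ≥ ρ*(1−ρ₁)/(ρ₁(1−ρ*)) = 0.92·0.57 / (0.43·0.08) = 15.244.
Smallest integer k = 16.

16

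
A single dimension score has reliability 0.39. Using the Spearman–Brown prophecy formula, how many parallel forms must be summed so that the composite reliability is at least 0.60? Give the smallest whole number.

k ≥ ρ*(1−ρ₁)/(ρ₁(1−ρ*)) = 0.60·0.61 / (0.39·0.40) = 2.346.
Smallest integer k = 3.

3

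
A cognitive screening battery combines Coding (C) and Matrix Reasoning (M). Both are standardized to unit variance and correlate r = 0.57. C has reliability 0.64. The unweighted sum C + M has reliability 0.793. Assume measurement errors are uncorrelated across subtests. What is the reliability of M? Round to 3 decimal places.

Var(C+M) = 2 + 2·0.57 = 3.140.
True-score variance = ρ_C + ρ_M + 2·0.57, so 0.793 = (0.64 + ρ_M + 1.14) / 3.140.
ρ_M = 0.793·3.140 − 0.64 − 1.14 = 0.710.

0.710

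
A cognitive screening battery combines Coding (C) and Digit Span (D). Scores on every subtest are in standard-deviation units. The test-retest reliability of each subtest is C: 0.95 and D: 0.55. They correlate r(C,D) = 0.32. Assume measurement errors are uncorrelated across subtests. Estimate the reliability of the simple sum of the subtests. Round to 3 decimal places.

0.811

Var(C+D) = 2 + 2·[0.32] = 2 + 0.64 = 2.64.
Under uncorrelated errors the observed covariances equal the true-score covariances, so only the own-variance terms attenuate.
True-score variance = [0.95 + 0.55] + 0.64 = 1.5 + 0.64 = 2.14.
Reliability = 2.14 / 2.64 = 0.811.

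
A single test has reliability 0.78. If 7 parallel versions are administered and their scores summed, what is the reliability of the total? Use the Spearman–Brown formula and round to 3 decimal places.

0.961

ρ_k = kρ / (1 + (k−1)ρ) = 7·0.78 / (1 + 6·0.78) = 5.460 / 5.680 = 0.961.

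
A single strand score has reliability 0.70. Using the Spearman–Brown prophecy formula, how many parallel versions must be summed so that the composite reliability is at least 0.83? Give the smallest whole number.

k ≥ ρ*(1−ρ₁)/(ρ₁(1−ρ*)) = 0.83·0.30 / (0.70·0.17) = 2.092.
Smallest integer k = 3.

3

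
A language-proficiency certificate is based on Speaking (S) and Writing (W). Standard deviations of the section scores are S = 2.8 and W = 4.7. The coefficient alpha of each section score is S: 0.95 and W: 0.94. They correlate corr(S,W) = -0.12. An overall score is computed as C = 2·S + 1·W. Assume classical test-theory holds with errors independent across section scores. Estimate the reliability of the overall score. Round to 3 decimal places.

Var(C) = 2²·2.8² + 4.7² + 2·[2·2.8·4.7·(-0.12)] = 53.45 − 6.3168 = 47.1332.
Under uncorrelated errors the observed covariances equal the true-score covariances, so only the own-variance terms attenuate.
True-score variance = [2²·2.8²·0.95 + 4.7²·0.94] − 6.3168 = 50.5566 − 6.3168 = 44.2398.
Reliability = 44.2398 / 47.1332 = 0.939.

0.939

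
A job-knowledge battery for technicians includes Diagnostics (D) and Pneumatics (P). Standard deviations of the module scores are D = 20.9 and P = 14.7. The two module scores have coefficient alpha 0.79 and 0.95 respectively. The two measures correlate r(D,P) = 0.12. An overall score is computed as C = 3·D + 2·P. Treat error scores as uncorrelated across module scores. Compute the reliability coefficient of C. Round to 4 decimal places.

Var(C) = 3²·20.9² + 2²·14.7² + 2·[6·20.9·14.7·0.12] = 4795.65 + 442.411 = 5238.06.
Under uncorrelated errors the observed covariances equal the true-score covariances, so only the own-variance terms attenuate.
True-score variance = [3²·20.9²·0.79 + 2²·14.7²·0.95] + 442.411 = 3926.86 + 442.411 = 4369.27.
Reliability = 4369.27 / 5238.06 = 0.8341.

0.8341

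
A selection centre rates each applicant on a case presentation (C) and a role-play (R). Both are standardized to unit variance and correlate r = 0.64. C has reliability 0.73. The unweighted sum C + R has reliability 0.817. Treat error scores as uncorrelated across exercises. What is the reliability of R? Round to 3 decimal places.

0.670

Var(C+R) = 2 + 2·0.64 = 3.280.
True-score variance = ρ_C + ρ_R + 2·0.64, so 0.817 = (0.73 + ρ_R + 1.28) / 3.280.
ρ_R = 0.817·3.280 − 0.73 − 1.28 = 0.670.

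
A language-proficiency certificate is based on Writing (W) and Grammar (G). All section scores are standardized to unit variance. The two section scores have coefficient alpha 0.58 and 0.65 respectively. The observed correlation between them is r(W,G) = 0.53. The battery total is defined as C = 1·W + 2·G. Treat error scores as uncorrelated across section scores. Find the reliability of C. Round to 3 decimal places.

0.744

Var(C) = 1 + 2² + 2·[2·0.53] = 5 + 2.12 = 7.12.
Under uncorrelated errors the observed covariances equal the true-score covariances, so only the own-variance terms attenuate.
True-score variance = [0.58 + 2²·0.65] + 2.12 = 3.18 + 2.12 = 5.3.
Reliability = 5.3 / 7.12 = 0.744.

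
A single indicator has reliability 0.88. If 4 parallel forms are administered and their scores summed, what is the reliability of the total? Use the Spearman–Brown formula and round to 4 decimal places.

ρ_k = kρ / (1 + (k−1)ρ) = 4·0.88 / (1 + 3·0.88) = 3.520 / 3.640 = 0.9670.

0.9670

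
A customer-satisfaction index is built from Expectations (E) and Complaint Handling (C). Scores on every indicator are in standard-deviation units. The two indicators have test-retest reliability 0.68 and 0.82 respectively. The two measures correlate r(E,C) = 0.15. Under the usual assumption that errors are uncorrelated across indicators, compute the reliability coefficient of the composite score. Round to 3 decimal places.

0.783

Var(E+C) = 2 + 2·[0.15] = 2 + 0.3 = 2.3.
Because errors are independent across components, Cov(Tᵢ,Tⱼ) = Cov(Xᵢ,Xⱼ); the off-diagonal part of the true-score variance is the same as above.
True-score variance = [0.68 + 0.82] + 0.3 = 1.5 + 0.3 = 1.8.
Reliability = 1.8 / 2.3 = 0.783.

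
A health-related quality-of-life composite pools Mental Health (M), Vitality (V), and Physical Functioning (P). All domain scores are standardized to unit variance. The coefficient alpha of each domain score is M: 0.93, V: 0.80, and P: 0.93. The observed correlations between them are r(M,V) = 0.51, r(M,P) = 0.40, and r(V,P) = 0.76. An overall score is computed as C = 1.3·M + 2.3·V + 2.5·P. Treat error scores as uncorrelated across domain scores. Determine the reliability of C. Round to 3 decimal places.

0.942

Var(C) = 1.3² + 2.3² + 2.5² + 2·[2.99·0.51 + 3.25·0.40 + 5.75·0.76] = 13.23 + 14.3898 = 27.6198.
With uncorrelated errors the cross-covariances are all true-score covariance, so they carry over unchanged; only the diagonal terms shrink to ρᵢσᵢ².
True-score variance = [1.3²·0.93 + 2.3²·0.80 + 2.5²·0.93] + 14.3898 = 11.6162 + 14.3898 = 26.006.
Reliability = 26.006 / 27.6198 = 0.942.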